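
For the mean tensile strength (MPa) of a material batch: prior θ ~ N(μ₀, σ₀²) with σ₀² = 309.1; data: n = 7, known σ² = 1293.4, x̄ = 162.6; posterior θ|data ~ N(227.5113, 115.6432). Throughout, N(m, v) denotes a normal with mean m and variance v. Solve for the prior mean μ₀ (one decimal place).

With known observation variance, the Normal–Normal posterior has precision τ_n = τ₀ + n/σ² and mean μ_n = (τ₀μ₀ + (n/σ²)x̄)/τ_n.
Here τ₀ = 1/309.1 = 0.003235 and τ_data = 7/1293.4 = 0.005412, so τ_n = 0.008647.
Rearranging for μ₀: μ₀ = (μ_n·τ_n − τ_data·x̄)/τ₀ = (227.5113·0.008647 − 0.005412·162.6) / 0.003235 = 1.087299/0.003235 ≈ 336.1.

μ₀ = 336.1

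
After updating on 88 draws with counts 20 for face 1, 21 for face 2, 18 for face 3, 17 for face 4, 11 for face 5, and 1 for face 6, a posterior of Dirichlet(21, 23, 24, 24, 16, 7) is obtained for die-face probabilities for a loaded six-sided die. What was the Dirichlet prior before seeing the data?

Dirichlet(1, 2, 6, 7, 5, 6)

For a Dirichlet(α) prior with multinomial counts c, the posterior is Dirichlet(α + c) componentwise.
Subtract each count from the matching posterior parameter: 21−20=1, 23−21=2, 24−18=6, 24−17=7, 16−11=5, 7−1=6.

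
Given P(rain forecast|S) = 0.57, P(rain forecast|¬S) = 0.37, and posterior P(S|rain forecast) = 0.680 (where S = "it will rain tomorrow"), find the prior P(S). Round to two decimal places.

P(S) = 0.58

In odds form, posterior odds = prior odds × likelihood ratio, so prior odds = posterior odds ÷ LR.
Posterior odds = 0.680/(1−0.680) = 2.1250. LR = 0.57/0.37 = 1.5405.
Prior odds = 2.1250/1.5405 = 1.3794, so P(S) = 1.3794/(1+1.3794) ≈ 0.58.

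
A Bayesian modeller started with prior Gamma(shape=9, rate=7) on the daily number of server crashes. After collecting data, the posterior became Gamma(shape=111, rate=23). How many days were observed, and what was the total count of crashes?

A Gamma(α, β) prior (rate parametrization) on a Poisson rate with n observations summing to S gives posterior Gamma(α+S, β+n).
Matching: Σxᵢ = 111 − 9 = 102 and n = 23 − 7 = 16.

n = 16 days with total 102 crashes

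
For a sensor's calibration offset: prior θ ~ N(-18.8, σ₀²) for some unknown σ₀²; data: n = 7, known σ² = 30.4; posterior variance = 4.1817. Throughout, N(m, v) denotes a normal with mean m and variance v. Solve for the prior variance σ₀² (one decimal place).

Posterior precision equals prior precision plus data precision: 1/σ_n² = 1/σ₀² + n/σ².
So 1/σ₀² = 1/4.1817 − 7/30.4 = 0.239137 − 0.230263 = 0.008874.
Hence σ₀² = 1/0.008874 ≈ 112.7.

σ₀² = 112.7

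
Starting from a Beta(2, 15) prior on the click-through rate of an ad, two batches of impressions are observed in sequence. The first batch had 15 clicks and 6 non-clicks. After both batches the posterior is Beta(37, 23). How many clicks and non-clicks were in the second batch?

Sequential conjugate updates are equivalent to a single update on the pooled data, so total successes = posterior α − prior α and total failures = posterior β − prior β.
Total across both batches: 37−2=35 clicks, 23−15=8 non-clicks.
Subtract the first batch: 35−15=20 clicks and 8−6=2 non-clicks.

20 clicks and 2 non-clicks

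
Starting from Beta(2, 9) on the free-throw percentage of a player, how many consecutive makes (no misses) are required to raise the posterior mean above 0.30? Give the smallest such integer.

After k makes and 0 misses the posterior is Beta(2+k, 9), with mean (2+k)/(2+9+k).
Set (2+k)/(11+k) > 0.30 and solve: k > (0.30·11 − 2)/(1 − 0.30) = 1.857.
The smallest integer exceeding 1.857 is 2, and checking k=2: (4)/(13) = 0.3077 > 0.30.

k = 2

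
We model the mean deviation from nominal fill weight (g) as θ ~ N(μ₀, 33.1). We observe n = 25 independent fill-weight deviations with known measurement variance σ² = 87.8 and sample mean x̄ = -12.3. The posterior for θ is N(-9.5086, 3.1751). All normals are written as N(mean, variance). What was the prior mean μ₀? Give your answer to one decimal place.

The posterior mean is a precision-weighted average: μ_n = (τ₀μ₀ + τ_data·x̄)/(τ₀+τ_data), with τ₀=1/σ₀² and τ_data=n/σ².
Here τ₀ = 1/33.1 = 0.030211 and τ_data = 25/87.8 = 0.284738, so τ_n = 0.314949.
Rearranging for μ₀: μ₀ = (μ_n·τ_n − τ_data·x̄)/τ₀ = (-9.5086·0.314949 − 0.284738·-12.3) / 0.030211 = 0.507553/0.030211 ≈ 16.8.

μ₀ = 16.8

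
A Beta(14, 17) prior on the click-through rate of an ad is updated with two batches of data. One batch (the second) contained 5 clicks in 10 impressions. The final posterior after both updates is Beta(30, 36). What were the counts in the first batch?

Sequential conjugate updates are equivalent to a single update on the pooled data, so total successes = posterior α − prior α and total failures = posterior β − prior β.
Total across both batches: 30−14=16 clicks, 36−17=19 non-clicks.
Subtract the second batch: 16−5=11 clicks and 19−5=14 non-clicks.

11 clicks and 14 non-clicks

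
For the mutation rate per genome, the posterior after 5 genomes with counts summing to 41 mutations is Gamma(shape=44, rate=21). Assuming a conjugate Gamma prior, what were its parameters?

A Gamma(α, β) prior (rate parametrization) on a Poisson rate with n observations summing to S gives posterior Gamma(α+S, β+n).
So α = 44 − 41 = 3 and β = 21 − 5 = 16.

Gamma(shape=3, rate=16)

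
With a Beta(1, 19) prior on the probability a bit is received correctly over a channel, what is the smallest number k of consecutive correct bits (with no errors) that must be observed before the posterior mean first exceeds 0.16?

After k correct bits and 0 errors the posterior is Beta(1+k, 19), with mean (1+k)/(1+19+k).
Set (1+k)/(20+k) > 0.16 and solve: k > (0.16·20 − 1)/(1 − 0.16) = 2.619.
The smallest integer exceeding 2.619 is 3.

k = 3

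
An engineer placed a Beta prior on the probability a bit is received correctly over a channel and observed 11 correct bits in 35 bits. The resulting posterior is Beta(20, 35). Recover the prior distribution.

Beta(9, 11)

Beta is conjugate to the binomial likelihood: posterior = Beta(α+s, β+f).
Subtract the data counts: 20−11=9, 35−24=11.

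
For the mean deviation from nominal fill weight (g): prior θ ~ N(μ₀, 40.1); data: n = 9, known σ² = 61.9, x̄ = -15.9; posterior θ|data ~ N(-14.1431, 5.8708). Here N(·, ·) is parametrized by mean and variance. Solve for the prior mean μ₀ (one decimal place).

With known observation variance, the Normal–Normal posterior has precision τ_n = τ₀ + n/σ² and mean μ_n = (τ₀μ₀ + (n/σ²)x̄)/τ_n.
Here τ₀ = 1/40.1 = 0.024938 and τ_data = 9/61.9 = 0.145396, so τ_n = 0.170334.
Rearranging for μ₀: μ₀ = (μ_n·τ_n − τ_data·x̄)/τ₀ = (-14.1431·0.170334 − 0.145396·-15.9) / 0.024938 = -0.097254/0.024938 ≈ -3.9.

μ₀ = -3.9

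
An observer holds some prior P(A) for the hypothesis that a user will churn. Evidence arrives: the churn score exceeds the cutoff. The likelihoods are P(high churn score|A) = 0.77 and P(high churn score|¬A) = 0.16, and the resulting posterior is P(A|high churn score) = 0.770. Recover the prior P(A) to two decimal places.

Bayes' rule in odds form gives O(A|E) = O(A)·[P(E|A)/P(E|¬A)], hence O(A) = O(A|E)/LR.
Posterior odds = 0.770/(1−0.770) = 3.3478. LR = 0.77/0.16 = 4.8125.
Prior odds = 3.3478/4.8125 = 0.6956, so P(A) = 0.6956/(1+0.6956) ≈ 0.41.

P(A) = 0.41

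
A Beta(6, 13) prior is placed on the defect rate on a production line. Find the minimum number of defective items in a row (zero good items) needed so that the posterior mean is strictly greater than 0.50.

k = 8

After k defective items and 0 good items the posterior is Beta(6+k, 13), with mean (6+k)/(6+13+k).
Set (6+k)/(19+k) > 0.50 and solve: k > (0.50·19 − 6)/(1 − 0.50) = 7.000.
The smallest integer exceeding 7.000 is 8.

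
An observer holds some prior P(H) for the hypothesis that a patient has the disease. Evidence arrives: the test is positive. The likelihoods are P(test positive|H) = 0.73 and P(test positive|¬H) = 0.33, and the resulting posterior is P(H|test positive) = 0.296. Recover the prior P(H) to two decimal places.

Bayes' rule in odds form gives O(H|E) = O(H)·[P(E|H)/P(E|¬H)], hence O(H) = O(H|E)/LR.
Posterior odds = 0.296/(1−0.296) = 0.4205. LR = 0.73/0.33 = 2.2121.
Prior odds = 0.4205/2.2121 = 0.1901, so P(H) = 0.1901/(1+0.1901) ≈ 0.16.

P(H) = 0.16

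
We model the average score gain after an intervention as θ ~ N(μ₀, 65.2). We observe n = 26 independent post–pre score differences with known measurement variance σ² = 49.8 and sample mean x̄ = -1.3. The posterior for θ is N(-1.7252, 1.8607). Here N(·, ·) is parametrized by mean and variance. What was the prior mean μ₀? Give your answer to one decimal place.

μ₀ = -16.2

The posterior mean is a precision-weighted average: μ_n = (τ₀μ₀ + τ_data·x̄)/(τ₀+τ_data), with τ₀=1/σ₀² and τ_data=n/σ².
Here τ₀ = 1/65.2 = 0.015337 and τ_data = 26/49.8 = 0.522088, so τ_n = 0.537425.
Rearranging for μ₀: μ₀ = (μ_n·τ_n − τ_data·x̄)/τ₀ = (-1.7252·0.537425 − 0.522088·-1.3) / 0.015337 = -0.248451/0.015337 ≈ -16.2.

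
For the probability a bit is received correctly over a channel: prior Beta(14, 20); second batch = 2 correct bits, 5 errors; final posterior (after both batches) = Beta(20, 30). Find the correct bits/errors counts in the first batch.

Sequential conjugate updates are equivalent to a single update on the pooled data, so total successes = posterior α − prior α and total failures = posterior β − prior β.
Total across both batches: 20−14=6 correct bits, 30−20=10 errors.
Subtract the second batch: 6−2=4 correct bits and 10−5=5 errors.

4 correct bits and 5 errors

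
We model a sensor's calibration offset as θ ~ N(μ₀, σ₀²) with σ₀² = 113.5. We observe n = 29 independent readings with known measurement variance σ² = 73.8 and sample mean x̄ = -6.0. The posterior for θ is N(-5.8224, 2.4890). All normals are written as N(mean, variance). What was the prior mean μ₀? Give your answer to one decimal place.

μ₀ = 2.1

With known observation variance, the Normal–Normal posterior has precision τ_n = τ₀ + n/σ² and mean μ_n = (τ₀μ₀ + (n/σ²)x̄)/τ_n.
Here τ₀ = 1/113.5 = 0.008811 and τ_data = 29/73.8 = 0.392954, so τ_n = 0.401765.
Rearranging for μ₀: μ₀ = (μ_n·τ_n − τ_data·x̄)/τ₀ = (-5.8224·0.401765 − 0.392954·-6.0) / 0.008811 = 0.018487/0.008811 ≈ 2.1.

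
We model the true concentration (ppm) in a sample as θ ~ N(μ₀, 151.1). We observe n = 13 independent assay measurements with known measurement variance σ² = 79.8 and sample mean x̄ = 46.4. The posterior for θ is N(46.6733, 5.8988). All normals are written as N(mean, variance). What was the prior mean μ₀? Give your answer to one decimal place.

μ₀ = 53.4

The posterior mean is a precision-weighted average: μ_n = (τ₀μ₀ + τ_data·x̄)/(τ₀+τ_data), with τ₀=1/σ₀² and τ_data=n/σ².
Here τ₀ = 1/151.1 = 0.006618 and τ_data = 13/79.8 = 0.162907, so τ_n = 0.169525.
Rearranging for μ₀: μ₀ = (μ_n·τ_n − τ_data·x̄)/τ₀ = (46.6733·0.169525 − 0.162907·46.4) / 0.006618 = 0.353406/0.006618 ≈ 53.4.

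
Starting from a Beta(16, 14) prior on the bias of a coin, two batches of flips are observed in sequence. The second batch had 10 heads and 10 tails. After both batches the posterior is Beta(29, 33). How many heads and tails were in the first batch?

3 heads and 9 tails

Sequential conjugate updates are equivalent to a single update on the pooled data, so total successes = posterior α − prior α and total failures = posterior β − prior β.
Total across both batches: 29−16=13 heads, 33−14=19 tails.
Subtract the second batch: 13−10=3 heads and 19−10=9 tails.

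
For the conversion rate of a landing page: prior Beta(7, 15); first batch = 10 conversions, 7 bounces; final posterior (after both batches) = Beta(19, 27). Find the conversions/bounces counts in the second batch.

2 conversions and 5 bounces

Sequential conjugate updates are equivalent to a single update on the pooled data, so total successes = posterior α − prior α and total failures = posterior β − prior β.
Total across both batches: 19−7=12 conversions, 27−15=12 bounces.
Subtract the first batch: 12−10=2 conversions and 12−7=5 bounces.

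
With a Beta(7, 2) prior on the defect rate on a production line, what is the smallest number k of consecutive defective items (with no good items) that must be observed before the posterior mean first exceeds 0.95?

k = 32

After k defective items and 0 good items the posterior is Beta(7+k, 2), with mean (7+k)/(7+2+k).
Set (7+k)/(9+k) > 0.95 and solve: k > (0.95·9 − 7)/(1 − 0.95) = 31.000.
The smallest integer exceeding 31.000 is 32, and checking k=32: (39)/(41) = 0.9512 > 0.95.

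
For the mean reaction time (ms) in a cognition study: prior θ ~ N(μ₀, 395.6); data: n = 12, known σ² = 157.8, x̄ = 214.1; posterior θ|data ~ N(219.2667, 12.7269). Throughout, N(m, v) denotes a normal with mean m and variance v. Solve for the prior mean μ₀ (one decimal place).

The posterior mean is a precision-weighted average: μ_n = (τ₀μ₀ + τ_data·x̄)/(τ₀+τ_data), with τ₀=1/σ₀² and τ_data=n/σ².
Here τ₀ = 1/395.6 = 0.002528 and τ_data = 12/157.8 = 0.076046, so τ_n = 0.078574.
Rearranging for μ₀: μ₀ = (μ_n·τ_n − τ_data·x̄)/τ₀ = (219.2667·0.078574 − 0.076046·214.1) / 0.002528 = 0.947213/0.002528 ≈ 374.7.

μ₀ = 374.7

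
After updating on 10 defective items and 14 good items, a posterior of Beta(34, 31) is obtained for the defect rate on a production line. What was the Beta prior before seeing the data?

Beta is conjugate to the binomial likelihood: posterior = Beta(a+s, b+f).
So a = 34 − 10 = 24 and b = 31 − 14 = 17.

Beta(24, 17)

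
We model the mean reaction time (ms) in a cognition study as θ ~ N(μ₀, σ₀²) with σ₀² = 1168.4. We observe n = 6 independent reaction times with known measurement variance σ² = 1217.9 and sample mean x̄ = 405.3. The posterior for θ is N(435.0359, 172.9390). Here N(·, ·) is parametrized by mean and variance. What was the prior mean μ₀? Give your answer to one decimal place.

The posterior mean is a precision-weighted average: μ_n = (τ₀μ₀ + τ_data·x̄)/(τ₀+τ_data), with τ₀=1/σ₀² and τ_data=n/σ².
Here τ₀ = 1/1168.4 = 0.000856 and τ_data = 6/1217.9 = 0.004927, so τ_n = 0.005783.
Rearranging for μ₀: μ₀ = (μ_n·τ_n − τ_data·x̄)/τ₀ = (435.0359·0.005783 − 0.004927·405.3) / 0.000856 = 0.518900/0.000856 ≈ 606.2.

μ₀ = 606.2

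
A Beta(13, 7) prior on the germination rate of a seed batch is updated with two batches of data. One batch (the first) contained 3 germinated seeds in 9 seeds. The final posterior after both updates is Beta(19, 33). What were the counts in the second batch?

Because Beta–binomial updating is additive in the counts, the combined data contributed (α_post−α_prior, β_post−β_prior) successes and failures.
Total across both batches: 19−13=6 germinated seeds, 33−7=26 non-germinating seeds.
Subtract the first batch: 6−3=3 germinated seeds and 26−6=20 non-germinating seeds.

3 germinated seeds and 20 non-germinating seeds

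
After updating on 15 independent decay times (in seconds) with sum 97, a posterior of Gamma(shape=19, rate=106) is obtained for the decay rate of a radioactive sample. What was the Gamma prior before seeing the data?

Gamma–exponential conjugacy: posterior shape = α + n, posterior rate = β + Σtᵢ.
So α = 19 − 15 = 4 and β = 106 − 97 = 9.

Gamma(shape=4, rate=9)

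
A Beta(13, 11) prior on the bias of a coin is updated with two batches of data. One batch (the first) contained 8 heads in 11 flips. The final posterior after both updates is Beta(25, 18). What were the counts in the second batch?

4 heads and 4 tails

Because Beta–binomial updating is additive in the counts, the combined data contributed (α_post−α_prior, β_post−β_prior) successes and failures.
Total across both batches: 25−13=12 heads, 18−11=7 tails.
Subtract the first batch: 12−8=4 heads and 7−3=4 tails.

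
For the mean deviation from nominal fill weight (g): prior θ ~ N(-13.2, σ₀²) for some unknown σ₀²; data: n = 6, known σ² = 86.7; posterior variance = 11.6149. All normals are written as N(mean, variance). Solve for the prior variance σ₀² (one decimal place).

σ₀² = 59.2

Posterior precision equals prior precision plus data precision: 1/σ_n² = 1/σ₀² + n/σ².
So 1/σ₀² = 1/11.6149 − 6/86.7 = 0.086096 − 0.069204 = 0.016892.
Hence σ₀² = 1/0.016892 ≈ 59.2.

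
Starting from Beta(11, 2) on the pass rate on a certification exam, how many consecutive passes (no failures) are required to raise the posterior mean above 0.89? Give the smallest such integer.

k = 6

After k passes and 0 failures the posterior is Beta(11+k, 2), with mean (11+k)/(11+2+k).
Set (11+k)/(13+k) > 0.89 and solve: k > (0.89·13 − 11)/(1 − 0.89) = 5.182.
The smallest integer exceeding 5.182 is 6.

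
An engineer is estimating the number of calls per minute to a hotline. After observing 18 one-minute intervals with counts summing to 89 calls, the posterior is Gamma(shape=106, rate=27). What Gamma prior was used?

A Gamma(α, β) prior (rate parametrization) on a Poisson rate with n observations summing to S gives posterior Gamma(α+S, β+n).
So α = 106 − 89 = 17 and β = 27 − 18 = 9.

Gamma(shape=17, rate=9)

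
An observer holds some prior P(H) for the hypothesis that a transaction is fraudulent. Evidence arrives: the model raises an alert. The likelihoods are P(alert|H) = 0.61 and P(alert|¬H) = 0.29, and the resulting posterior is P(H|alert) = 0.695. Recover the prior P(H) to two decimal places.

Bayes' rule in odds form gives O(H|E) = O(H)·[P(E|H)/P(E|¬H)], hence O(H) = O(H|E)/LR.
Posterior odds = 0.695/(1−0.695) = 2.2787. LR = 0.61/0.29 = 2.1034.
Prior odds = 2.2787/2.1034 = 1.0833, so P(H) = 1.0833/(1+1.0833) ≈ 0.52.

P(H) = 0.52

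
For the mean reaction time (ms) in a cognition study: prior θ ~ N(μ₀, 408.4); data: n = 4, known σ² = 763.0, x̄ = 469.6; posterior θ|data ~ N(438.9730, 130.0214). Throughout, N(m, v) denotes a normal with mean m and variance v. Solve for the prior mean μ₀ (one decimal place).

μ₀ = 373.4

With known observation variance, the Normal–Normal posterior has precision τ_n = τ₀ + n/σ² and mean μ_n = (τ₀μ₀ + (n/σ²)x̄)/τ_n.
Here τ₀ = 1/408.4 = 0.002449 and τ_data = 4/763.0 = 0.005242, so τ_n = 0.007691.
Rearranging for μ₀: μ₀ = (μ_n·τ_n − τ_data·x̄)/τ₀ = (438.9730·0.007691 − 0.005242·469.6) / 0.002449 = 0.914498/0.002449 ≈ 373.4.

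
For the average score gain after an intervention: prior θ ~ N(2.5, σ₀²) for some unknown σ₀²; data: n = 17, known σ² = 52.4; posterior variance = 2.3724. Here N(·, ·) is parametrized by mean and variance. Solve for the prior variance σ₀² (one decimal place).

σ₀² = 10.3

Posterior precision equals prior precision plus data precision: 1/σ_n² = 1/σ₀² + n/σ².
So 1/σ₀² = 1/2.3724 − 17/52.4 = 0.421514 − 0.324427 = 0.097087.
Hence σ₀² = 1/0.097087 ≈ 10.3.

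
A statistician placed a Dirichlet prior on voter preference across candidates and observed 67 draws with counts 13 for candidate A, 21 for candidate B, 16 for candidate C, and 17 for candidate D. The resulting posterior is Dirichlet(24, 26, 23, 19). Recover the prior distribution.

Dirichlet(11, 5, 7, 2)

For a Dirichlet(α) prior with multinomial counts c, the posterior is Dirichlet(α + c) componentwise.
Subtract each count from the matching posterior parameter: 24−13=11, 26−21=5, 23−16=7, 19−17=2.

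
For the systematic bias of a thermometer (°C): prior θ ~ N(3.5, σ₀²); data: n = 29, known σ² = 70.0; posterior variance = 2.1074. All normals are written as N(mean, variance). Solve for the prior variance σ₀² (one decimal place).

For the Normal–Normal model with known σ², precisions add: τ_n = τ₀ + n/σ².
So 1/σ₀² = 1/2.1074 − 29/70.0 = 0.474518 − 0.414286 = 0.060232.
Hence σ₀² = 1/0.060232 ≈ 16.6.

σ₀² = 16.6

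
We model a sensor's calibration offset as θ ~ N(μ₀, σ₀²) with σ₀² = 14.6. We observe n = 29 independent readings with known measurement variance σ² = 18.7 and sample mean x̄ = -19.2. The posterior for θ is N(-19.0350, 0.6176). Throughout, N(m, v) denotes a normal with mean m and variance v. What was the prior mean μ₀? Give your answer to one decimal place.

μ₀ = -15.3

The posterior mean is a precision-weighted average: μ_n = (τ₀μ₀ + τ_data·x̄)/(τ₀+τ_data), with τ₀=1/σ₀² and τ_data=n/σ².
Here τ₀ = 1/14.6 = 0.068493 and τ_data = 29/18.7 = 1.550802, so τ_n = 1.619295.
Rearranging for μ₀: μ₀ = (μ_n·τ_n − τ_data·x̄)/τ₀ = (-19.0350·1.619295 − 1.550802·-19.2) / 0.068493 = -1.047882/0.068493 ≈ -15.3.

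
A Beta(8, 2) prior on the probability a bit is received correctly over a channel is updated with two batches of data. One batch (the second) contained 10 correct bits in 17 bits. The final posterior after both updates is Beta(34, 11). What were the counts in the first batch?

16 correct bits and 2 errors

Because Beta–binomial updating is additive in the counts, the combined data contributed (α_post−α_prior, β_post−β_prior) successes and failures.
Total across both batches: 34−8=26 correct bits, 11−2=9 errors.
Subtract the second batch: 26−10=16 correct bits and 9−7=2 errors.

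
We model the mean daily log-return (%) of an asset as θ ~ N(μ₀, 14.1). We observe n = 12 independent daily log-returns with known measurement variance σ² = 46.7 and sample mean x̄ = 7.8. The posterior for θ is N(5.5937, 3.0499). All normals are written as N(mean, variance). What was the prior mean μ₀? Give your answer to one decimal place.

μ₀ = -2.4

The posterior mean is a precision-weighted average: μ_n = (τ₀μ₀ + τ_data·x̄)/(τ₀+τ_data), with τ₀=1/σ₀² and τ_data=n/σ².
Here τ₀ = 1/14.1 = 0.070922 and τ_data = 12/46.7 = 0.256959, so τ_n = 0.327881.
Rearranging for μ₀: μ₀ = (μ_n·τ_n − τ_data·x̄)/τ₀ = (5.5937·0.327881 − 0.256959·7.8) / 0.070922 = -0.170212/0.070922 ≈ -2.4.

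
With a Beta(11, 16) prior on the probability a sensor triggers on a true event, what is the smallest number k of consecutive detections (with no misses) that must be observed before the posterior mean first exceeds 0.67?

k = 22

After k detections and 0 misses the posterior is Beta(11+k, 16), with mean (11+k)/(11+16+k).
Set (11+k)/(27+k) > 0.67 and solve: k > (0.67·27 − 11)/(1 − 0.67) = 21.485.
The smallest integer exceeding 21.485 is 22.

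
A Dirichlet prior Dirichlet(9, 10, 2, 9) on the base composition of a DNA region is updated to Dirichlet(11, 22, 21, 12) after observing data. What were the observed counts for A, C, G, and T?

For a Dirichlet(α) prior with multinomial counts c, the posterior is Dirichlet(α + c) componentwise.
Counts are posterior − prior componentwise: 11−9=2, 22−10=12, 21−2=19, 12−9=3.

counts (2, 12, 19, 3)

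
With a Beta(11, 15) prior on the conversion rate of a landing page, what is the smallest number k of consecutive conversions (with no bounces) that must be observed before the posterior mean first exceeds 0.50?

After k conversions and 0 bounces the posterior is Beta(11+k, 15), with mean (11+k)/(11+15+k).
Set (11+k)/(26+k) > 0.50 and solve: k > (0.50·26 − 11)/(1 − 0.50) = 4.000.
The smallest integer exceeding 4.000 is 5.

k = 5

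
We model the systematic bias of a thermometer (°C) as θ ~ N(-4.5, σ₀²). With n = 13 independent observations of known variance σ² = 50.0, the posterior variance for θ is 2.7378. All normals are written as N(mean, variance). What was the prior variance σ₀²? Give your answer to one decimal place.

σ₀² = 9.5

Posterior precision equals prior precision plus data precision: 1/σ_n² = 1/σ₀² + n/σ².
So 1/σ₀² = 1/2.7378 − 13/50.0 = 0.365257 − 0.260000 = 0.105257.
Hence σ₀² = 1/0.105257 ≈ 9.5.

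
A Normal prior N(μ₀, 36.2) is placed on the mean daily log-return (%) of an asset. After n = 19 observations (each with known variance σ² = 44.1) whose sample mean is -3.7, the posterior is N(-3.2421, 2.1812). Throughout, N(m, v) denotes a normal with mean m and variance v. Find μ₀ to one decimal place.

The posterior mean is a precision-weighted average: μ_n = (τ₀μ₀ + τ_data·x̄)/(τ₀+τ_data), with τ₀=1/σ₀² and τ_data=n/σ².
Here τ₀ = 1/36.2 = 0.027624 and τ_data = 19/44.1 = 0.430839, so τ_n = 0.458463.
Rearranging for μ₀: μ₀ = (μ_n·τ_n − τ_data·x̄)/τ₀ = (-3.2421·0.458463 − 0.430839·-3.7) / 0.027624 = 0.107721/0.027624 ≈ 3.9.

μ₀ = 3.9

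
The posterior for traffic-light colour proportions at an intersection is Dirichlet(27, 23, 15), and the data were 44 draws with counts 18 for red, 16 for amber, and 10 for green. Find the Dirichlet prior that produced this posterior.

For a Dirichlet(α) prior with multinomial counts c, the posterior is Dirichlet(α + c) componentwise.
Subtract each count from the matching posterior parameter: 27−18=9, 23−16=7, 15−10=5.

Dirichlet(9, 7, 5)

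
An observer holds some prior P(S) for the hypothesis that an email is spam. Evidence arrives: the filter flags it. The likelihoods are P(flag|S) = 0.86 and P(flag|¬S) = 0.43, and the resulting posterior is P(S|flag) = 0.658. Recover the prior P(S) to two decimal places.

Bayes' rule in odds form gives O(S|E) = O(S)·[P(E|S)/P(E|¬S)], hence O(S) = O(S|E)/LR.
Posterior odds = 0.658/(1−0.658) = 1.9240. LR = 0.86/0.43 = 2.0000.
Prior odds = 1.9240/2.0000 = 0.9620, so P(S) = 0.9620/(1+0.9620) ≈ 0.49.

P(S) = 0.49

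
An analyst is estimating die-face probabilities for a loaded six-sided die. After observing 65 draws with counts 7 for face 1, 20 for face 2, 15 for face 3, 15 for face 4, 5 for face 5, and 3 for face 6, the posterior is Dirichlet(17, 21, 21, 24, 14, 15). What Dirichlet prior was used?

For a Dirichlet(α) prior with multinomial counts c, the posterior is Dirichlet(α + c) componentwise.
Subtract each count from the matching posterior parameter: 17−7=10, 21−20=1, 21−15=6, 24−15=9, 14−5=9, 15−3=12.

Dirichlet(10, 1, 6, 9, 9, 12)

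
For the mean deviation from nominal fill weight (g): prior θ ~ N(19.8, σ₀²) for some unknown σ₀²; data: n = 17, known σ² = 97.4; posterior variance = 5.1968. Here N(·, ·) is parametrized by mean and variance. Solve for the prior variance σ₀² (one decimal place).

σ₀² = 55.9

For the Normal–Normal model with known σ², precisions add: τ_n = τ₀ + n/σ².
So 1/σ₀² = 1/5.1968 − 17/97.4 = 0.192426 − 0.174538 = 0.017888.
Hence σ₀² = 1/0.017888 ≈ 55.9.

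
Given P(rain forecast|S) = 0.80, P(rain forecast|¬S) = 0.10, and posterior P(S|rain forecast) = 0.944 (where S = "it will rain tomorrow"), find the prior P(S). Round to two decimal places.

P(S) = 0.68

Bayes' rule in odds form gives O(S|E) = O(S)·[P(E|S)/P(E|¬S)], hence O(S) = O(S|E)/LR.
Posterior odds = 0.944/(1−0.944) = 16.8571. LR = 0.80/0.10 = 8.0000.
Prior odds = 16.8571/8.0000 = 2.1071, so P(S) = 2.1071/(1+2.1071) ≈ 0.68.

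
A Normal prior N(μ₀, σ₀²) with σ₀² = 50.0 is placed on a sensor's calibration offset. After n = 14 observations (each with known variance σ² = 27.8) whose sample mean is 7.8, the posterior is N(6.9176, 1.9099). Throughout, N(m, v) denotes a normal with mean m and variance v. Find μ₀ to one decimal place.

μ₀ = -15.3

With known observation variance, the Normal–Normal posterior has precision τ_n = τ₀ + n/σ² and mean μ_n = (τ₀μ₀ + (n/σ²)x̄)/τ_n.
Here τ₀ = 1/50.0 = 0.020000 and τ_data = 14/27.8 = 0.503597, so τ_n = 0.523597.
Rearranging for μ₀: μ₀ = (μ_n·τ_n − τ_data·x̄)/τ₀ = (6.9176·0.523597 − 0.503597·7.8) / 0.020000 = -0.306022/0.020000 ≈ -15.3.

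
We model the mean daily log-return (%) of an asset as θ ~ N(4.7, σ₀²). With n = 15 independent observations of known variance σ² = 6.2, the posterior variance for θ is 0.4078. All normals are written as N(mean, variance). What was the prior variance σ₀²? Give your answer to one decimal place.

Posterior precision equals prior precision plus data precision: 1/σ_n² = 1/σ₀² + n/σ².
So 1/σ₀² = 1/0.4078 − 15/6.2 = 2.452182 − 2.419355 = 0.032827.
Hence σ₀² = 1/0.032827 ≈ 30.5.

σ₀² = 30.5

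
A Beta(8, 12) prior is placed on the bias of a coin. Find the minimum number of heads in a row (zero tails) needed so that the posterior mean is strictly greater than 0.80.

After k heads and 0 tails the posterior is Beta(8+k, 12), with mean (8+k)/(8+12+k).
Set (8+k)/(20+k) > 0.80 and solve: k > (0.80·20 − 8)/(1 − 0.80) = 40.000.
The smallest integer exceeding 40.000 is 41.

k = 41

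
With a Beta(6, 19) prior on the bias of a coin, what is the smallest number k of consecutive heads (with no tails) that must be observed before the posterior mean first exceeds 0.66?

After k heads and 0 tails the posterior is Beta(6+k, 19), with mean (6+k)/(6+19+k).
Set (6+k)/(25+k) > 0.66 and solve: k > (0.66·25 − 6)/(1 − 0.66) = 30.882.
The smallest integer exceeding 30.882 is 31.

k = 31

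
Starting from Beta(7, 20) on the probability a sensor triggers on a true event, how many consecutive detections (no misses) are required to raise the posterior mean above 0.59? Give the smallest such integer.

After k detections and 0 misses the posterior is Beta(7+k, 20), with mean (7+k)/(7+20+k).
Set (7+k)/(27+k) > 0.59 and solve: k > (0.59·27 − 7)/(1 − 0.59) = 21.780.
The smallest integer exceeding 21.780 is 22, and checking k=22: (29)/(49) = 0.5918 > 0.59.

k = 22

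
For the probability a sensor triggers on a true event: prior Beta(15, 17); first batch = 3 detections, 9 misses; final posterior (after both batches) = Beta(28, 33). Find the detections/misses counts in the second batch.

10 detections and 7 misses

Sequential conjugate updates are equivalent to a single update on the pooled data, so total successes = posterior α − prior α and total failures = posterior β − prior β.
Total across both batches: 28−15=13 detections, 33−17=16 misses.
Subtract the first batch: 13−3=10 detections and 16−9=7 misses.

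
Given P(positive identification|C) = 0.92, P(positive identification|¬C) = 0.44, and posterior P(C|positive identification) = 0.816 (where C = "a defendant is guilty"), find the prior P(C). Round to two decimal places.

In odds form, posterior odds = prior odds × likelihood ratio, so prior odds = posterior odds ÷ LR.
Posterior odds = 0.816/(1−0.816) = 4.4348. LR = 0.92/0.44 = 2.0909.
Prior odds = 4.4348/2.0909 = 2.1210, so P(C) = 2.1210/(1+2.1210) ≈ 0.68.

P(C) = 0.68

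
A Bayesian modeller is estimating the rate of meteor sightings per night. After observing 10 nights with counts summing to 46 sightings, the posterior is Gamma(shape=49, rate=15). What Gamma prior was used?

Gamma(shape=3, rate=5)

Gamma–Poisson conjugacy: posterior shape = α + Σxᵢ, posterior rate = β + n.
So α = 49 − 46 = 3 and β = 15 − 10 = 5.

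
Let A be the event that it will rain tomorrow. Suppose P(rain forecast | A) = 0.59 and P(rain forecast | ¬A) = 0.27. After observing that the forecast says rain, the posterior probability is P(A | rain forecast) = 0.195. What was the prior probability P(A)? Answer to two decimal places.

In odds form, posterior odds = prior odds × likelihood ratio, so prior odds = posterior odds ÷ LR.
Posterior odds = 0.195/(1−0.195) = 0.2422. LR = 0.59/0.27 = 2.1852.
Prior odds = 0.2422/2.1852 = 0.1108, so P(A) = 0.1108/(1+0.1108) ≈ 0.10.

P(A) = 0.10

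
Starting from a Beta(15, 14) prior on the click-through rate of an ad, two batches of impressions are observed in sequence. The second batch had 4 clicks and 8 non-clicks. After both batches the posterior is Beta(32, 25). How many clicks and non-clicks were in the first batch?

13 clicks and 3 non-clicks

Sequential conjugate updates are equivalent to a single update on the pooled data, so total successes = posterior α − prior α and total failures = posterior β − prior β.
Total across both batches: 32−15=17 clicks, 25−14=11 non-clicks.
Subtract the second batch: 17−4=13 clicks and 11−8=3 non-clicks.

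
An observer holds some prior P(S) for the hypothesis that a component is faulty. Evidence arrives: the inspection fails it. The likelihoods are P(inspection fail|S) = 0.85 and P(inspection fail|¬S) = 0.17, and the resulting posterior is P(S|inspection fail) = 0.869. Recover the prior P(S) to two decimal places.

P(S) = 0.57

Bayes' rule in odds form gives O(S|E) = O(S)·[P(E|S)/P(E|¬S)], hence O(S) = O(S|E)/LR.
Posterior odds = 0.869/(1−0.869) = 6.6336. LR = 0.85/0.17 = 5.0000.
Prior odds = 6.6336/5.0000 = 1.3267, so P(S) = 1.3267/(1+1.3267) ≈ 0.57.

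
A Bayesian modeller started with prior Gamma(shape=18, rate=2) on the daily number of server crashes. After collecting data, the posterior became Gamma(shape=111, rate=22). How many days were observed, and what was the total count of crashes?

n = 20 days with total 93 crashes

Gamma–Poisson conjugacy: posterior shape = α + Σxᵢ, posterior rate = β + n.
Matching: Σxᵢ = 111 − 18 = 93 and n = 22 − 2 = 20.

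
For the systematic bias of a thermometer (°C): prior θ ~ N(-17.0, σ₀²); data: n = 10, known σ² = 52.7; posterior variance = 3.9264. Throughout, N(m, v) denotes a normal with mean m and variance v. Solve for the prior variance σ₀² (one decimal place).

For the Normal–Normal model with known σ², precisions add: τ_n = τ₀ + n/σ².
So 1/σ₀² = 1/3.9264 − 10/52.7 = 0.254686 − 0.189753 = 0.064933.
Hence σ₀² = 1/0.064933 ≈ 15.4.

σ₀² = 15.4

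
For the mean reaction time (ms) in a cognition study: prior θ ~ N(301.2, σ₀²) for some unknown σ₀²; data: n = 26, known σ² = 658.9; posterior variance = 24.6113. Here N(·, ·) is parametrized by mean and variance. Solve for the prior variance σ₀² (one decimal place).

For the Normal–Normal model with known σ², precisions add: τ_n = τ₀ + n/σ².
So 1/σ₀² = 1/24.6113 − 26/658.9 = 0.040632 − 0.039460 = 0.001172.
Hence σ₀² = 1/0.001172 ≈ 853.2.

σ₀² = 853.2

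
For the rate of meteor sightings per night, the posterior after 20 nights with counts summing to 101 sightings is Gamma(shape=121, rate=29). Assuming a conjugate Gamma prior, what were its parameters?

Gamma–Poisson conjugacy: posterior shape = α + Σxᵢ, posterior rate = β + n.
So α = 121 − 101 = 20 and β = 29 − 20 = 9.

Gamma(shape=20, rate=9)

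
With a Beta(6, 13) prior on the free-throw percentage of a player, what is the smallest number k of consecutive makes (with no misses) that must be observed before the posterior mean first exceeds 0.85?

k = 68

After k makes and 0 misses the posterior is Beta(6+k, 13), with mean (6+k)/(6+13+k).
Set (6+k)/(19+k) > 0.85 and solve: k > (0.85·19 − 6)/(1 − 0.85) = 67.667.
The smallest integer exceeding 67.667 is 68.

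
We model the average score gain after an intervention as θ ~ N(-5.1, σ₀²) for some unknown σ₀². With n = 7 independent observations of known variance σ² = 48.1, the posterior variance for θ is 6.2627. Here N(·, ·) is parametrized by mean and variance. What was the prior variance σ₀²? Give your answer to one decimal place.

Posterior precision equals prior precision plus data precision: 1/σ_n² = 1/σ₀² + n/σ².
So 1/σ₀² = 1/6.2627 − 7/48.1 = 0.159676 − 0.145530 = 0.014146.
Hence σ₀² = 1/0.014146 ≈ 70.7.

σ₀² = 70.7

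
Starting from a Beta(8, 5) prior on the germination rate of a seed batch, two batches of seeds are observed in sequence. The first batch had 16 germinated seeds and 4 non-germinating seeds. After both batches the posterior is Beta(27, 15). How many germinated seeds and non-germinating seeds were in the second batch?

Sequential conjugate updates are equivalent to a single update on the pooled data, so total successes = posterior α − prior α and total failures = posterior β − prior β.
Total across both batches: 27−8=19 germinated seeds, 15−5=10 non-germinating seeds.
Subtract the first batch: 19−16=3 germinated seeds and 10−4=6 non-germinating seeds.

3 germinated seeds and 6 non-germinating seeds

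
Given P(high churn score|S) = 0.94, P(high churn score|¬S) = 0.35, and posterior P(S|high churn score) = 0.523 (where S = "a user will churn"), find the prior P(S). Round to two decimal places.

P(S) = 0.29

Bayes' rule in odds form gives O(S|E) = O(S)·[P(E|S)/P(E|¬S)], hence O(S) = O(S|E)/LR.
Posterior odds = 0.523/(1−0.523) = 1.0964. LR = 0.94/0.35 = 2.6857.
Prior odds = 1.0964/2.6857 = 0.4082, so P(S) = 0.4082/(1+0.4082) ≈ 0.29.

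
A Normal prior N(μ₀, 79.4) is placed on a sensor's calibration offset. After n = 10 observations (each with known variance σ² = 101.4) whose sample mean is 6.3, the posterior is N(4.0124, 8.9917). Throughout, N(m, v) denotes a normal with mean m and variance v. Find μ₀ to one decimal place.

μ₀ = -13.9

With known observation variance, the Normal–Normal posterior has precision τ_n = τ₀ + n/σ² and mean μ_n = (τ₀μ₀ + (n/σ²)x̄)/τ_n.
Here τ₀ = 1/79.4 = 0.012594 and τ_data = 10/101.4 = 0.098619, so τ_n = 0.111213.
Rearranging for μ₀: μ₀ = (μ_n·τ_n − τ_data·x̄)/τ₀ = (4.0124·0.111213 − 0.098619·6.3) / 0.012594 = -0.175069/0.012594 ≈ -13.9.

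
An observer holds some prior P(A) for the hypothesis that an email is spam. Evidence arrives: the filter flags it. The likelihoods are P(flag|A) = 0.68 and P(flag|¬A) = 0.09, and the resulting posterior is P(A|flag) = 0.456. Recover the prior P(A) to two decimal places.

P(A) = 0.10

Bayes' rule in odds form gives O(A|E) = O(A)·[P(E|A)/P(E|¬A)], hence O(A) = O(A|E)/LR.
Posterior odds = 0.456/(1−0.456) = 0.8382. LR = 0.68/0.09 = 7.5556.
Prior odds = 0.8382/7.5556 = 0.1109, so P(A) = 0.1109/(1+0.1109) ≈ 0.10.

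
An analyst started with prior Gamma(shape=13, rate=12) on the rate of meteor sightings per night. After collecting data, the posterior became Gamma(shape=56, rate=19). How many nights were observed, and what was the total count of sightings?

n = 7 nights with total 43 sightings

Gamma–Poisson conjugacy: posterior shape = α + Σxᵢ, posterior rate = β + n.
Matching: Σxᵢ = 56 − 13 = 43 and n = 19 − 12 = 7.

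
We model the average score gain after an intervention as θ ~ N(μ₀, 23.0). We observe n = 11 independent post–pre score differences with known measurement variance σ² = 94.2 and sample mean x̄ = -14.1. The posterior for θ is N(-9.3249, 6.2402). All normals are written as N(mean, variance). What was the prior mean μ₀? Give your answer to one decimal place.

The posterior mean is a precision-weighted average: μ_n = (τ₀μ₀ + τ_data·x̄)/(τ₀+τ_data), with τ₀=1/σ₀² and τ_data=n/σ².
Here τ₀ = 1/23.0 = 0.043478 and τ_data = 11/94.2 = 0.116773, so τ_n = 0.160251.
Rearranging for μ₀: μ₀ = (μ_n·τ_n − τ_data·x̄)/τ₀ = (-9.3249·0.160251 − 0.116773·-14.1) / 0.043478 = 0.152175/0.043478 ≈ 3.5.

μ₀ = 3.5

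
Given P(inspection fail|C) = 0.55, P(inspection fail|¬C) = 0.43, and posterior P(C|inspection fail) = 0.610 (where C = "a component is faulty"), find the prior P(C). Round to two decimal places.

P(C) = 0.55

Bayes' rule in odds form gives O(C|E) = O(C)·[P(E|C)/P(E|¬C)], hence O(C) = O(C|E)/LR.
Posterior odds = 0.610/(1−0.610) = 1.5641. LR = 0.55/0.43 = 1.2791.
Prior odds = 1.5641/1.2791 = 1.2228, so P(C) = 1.2228/(1+1.2228) ≈ 0.55.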